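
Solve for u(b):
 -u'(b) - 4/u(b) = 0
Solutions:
 u(b) = -sqrt(C1 - 8*b)
 u(b) = sqrt(C1 - 8*b)


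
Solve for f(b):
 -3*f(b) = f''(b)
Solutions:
 f(b) = C1*sin(sqrt(3)*b) + C2*cos(sqrt(3)*b)


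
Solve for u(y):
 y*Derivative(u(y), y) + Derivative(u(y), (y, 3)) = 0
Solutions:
 u(y) = C1 + Integral(C2*airyai(-y) + C3*airybi(-y), y)


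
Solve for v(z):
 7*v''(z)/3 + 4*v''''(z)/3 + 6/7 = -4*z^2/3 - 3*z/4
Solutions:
 v(z) = C1 + C2*z + C3*sin(sqrt(7)*z/2) + C4*cos(sqrt(7)*z/2) - z^4/21 - 3*z^3/56 + z^2/7


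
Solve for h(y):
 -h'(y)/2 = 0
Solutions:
 h(y) = C1


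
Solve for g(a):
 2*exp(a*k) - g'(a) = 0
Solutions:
 g(a) = C1 + 2*exp(a*k)/k


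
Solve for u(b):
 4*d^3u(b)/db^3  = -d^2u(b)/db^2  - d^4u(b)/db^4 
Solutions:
 u(b) = C1 + C2*b + C3*exp(b*(-2 + sqrt(3))) + C4*exp(-b*(sqrt(3) + 2))


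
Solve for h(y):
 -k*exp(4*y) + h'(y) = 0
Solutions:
 h(y) = C1 + k*exp(4*y)/4


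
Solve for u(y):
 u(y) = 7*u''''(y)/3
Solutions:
 u(y) = C1*exp(-3^(1/4)*7^(3/4)*y/7) + C2*exp(3^(1/4)*7^(3/4)*y/7) + C3*sin(3^(1/4)*7^(3/4)*y/7) + C4*cos(3^(1/4)*7^(3/4)*y/7)


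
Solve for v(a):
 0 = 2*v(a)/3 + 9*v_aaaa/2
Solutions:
 v(a) = (C1*sin(3^(1/4)*a/3) + C2*cos(3^(1/4)*a/3))*exp(-3^(1/4)*a/3) + (C3*sin(3^(1/4)*a/3) + C4*cos(3^(1/4)*a/3))*exp(3^(1/4)*a/3)


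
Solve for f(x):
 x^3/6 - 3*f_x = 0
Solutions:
 f(x) = C1 + x^4/72


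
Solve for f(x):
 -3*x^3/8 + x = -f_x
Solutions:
 f(x) = C1 + 3*x^4/32 - x^2/2


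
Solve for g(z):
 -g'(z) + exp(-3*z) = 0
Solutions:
 g(z) = C1 - exp(-3*z)/3


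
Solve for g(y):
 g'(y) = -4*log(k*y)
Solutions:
 g(y) = C1 - 4*y*log(k*y) + 4*y


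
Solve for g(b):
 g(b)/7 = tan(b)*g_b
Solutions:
 g(b) = C1*sin(b)^(1/7)


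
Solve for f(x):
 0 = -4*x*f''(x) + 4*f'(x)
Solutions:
 f(x) = C1 + C2*x^2


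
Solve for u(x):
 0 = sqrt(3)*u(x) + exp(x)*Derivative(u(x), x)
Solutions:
 u(x) = C1*exp(sqrt(3)*exp(-x))


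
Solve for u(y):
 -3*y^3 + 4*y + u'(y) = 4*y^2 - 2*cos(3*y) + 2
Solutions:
 u(y) = C1 + 3*y^4/4 + 4*y^3/3 - 2*y^2 + 2*y - 2*sin(3*y)/3


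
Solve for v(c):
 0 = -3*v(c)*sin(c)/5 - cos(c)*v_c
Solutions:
 v(c) = C1*cos(c)^(3/5)


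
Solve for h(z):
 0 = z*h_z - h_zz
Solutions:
 h(z) = C1 + C2*erfi(sqrt(2)*z/2)


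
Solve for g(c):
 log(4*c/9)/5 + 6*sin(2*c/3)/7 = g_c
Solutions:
 g(c) = C1 + c*log(c)/5 - 2*c*log(3)/5 - c/5 + 2*c*log(2)/5 - 9*cos(2*c/3)/7


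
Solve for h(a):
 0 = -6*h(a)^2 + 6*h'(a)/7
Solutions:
 h(a) = -1/(C1 + 7*a)


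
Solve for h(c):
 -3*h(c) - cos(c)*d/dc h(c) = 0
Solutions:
 h(c) = C1*(sin(c) - 1)^(3/2)/(sin(c) + 1)^(3/2)


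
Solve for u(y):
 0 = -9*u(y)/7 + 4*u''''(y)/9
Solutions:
 u(y) = C1*exp(-3*sqrt(2)*7^(3/4)*y/14) + C2*exp(3*sqrt(2)*7^(3/4)*y/14) + C3*sin(3*sqrt(2)*7^(3/4)*y/14) + C4*cos(3*sqrt(2)*7^(3/4)*y/14)


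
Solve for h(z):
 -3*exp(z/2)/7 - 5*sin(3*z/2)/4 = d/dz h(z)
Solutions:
 h(z) = C1 - 6*exp(z/2)/7 + 5*cos(3*z/2)/6


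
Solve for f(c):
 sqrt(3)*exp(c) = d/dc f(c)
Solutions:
 f(c) = C1 + sqrt(3)*exp(c)


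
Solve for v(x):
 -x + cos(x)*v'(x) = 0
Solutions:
 v(x) = C1 + Integral(x/cos(x), x)


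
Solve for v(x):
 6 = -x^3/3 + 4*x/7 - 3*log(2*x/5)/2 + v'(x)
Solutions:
 v(x) = C1 + x^4/12 - 2*x^2/7 + 3*x*log(x)/2 - 2*x*log(5) + x*log(2) + x*log(10)/2 + 9*x/2


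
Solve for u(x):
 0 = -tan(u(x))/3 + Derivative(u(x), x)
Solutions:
 u(x) = pi - asin(C1*exp(x/3))
 u(x) = asin(C1*exp(x/3))


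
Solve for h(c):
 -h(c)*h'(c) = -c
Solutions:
 h(c) = -sqrt(C1 + c^2)
 h(c) = sqrt(C1 + c^2)


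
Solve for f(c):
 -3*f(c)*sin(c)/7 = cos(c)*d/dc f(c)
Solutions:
 f(c) = C1*cos(c)^(3/7)


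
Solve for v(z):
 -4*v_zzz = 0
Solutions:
 v(z) = C1 + C2*z + C3*z^2


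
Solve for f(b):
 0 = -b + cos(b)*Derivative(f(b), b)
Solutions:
 f(b) = C1 + Integral(b/cos(b), b)


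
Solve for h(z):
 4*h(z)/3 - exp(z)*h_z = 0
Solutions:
 h(z) = C1*exp(-4*exp(-z)/3)


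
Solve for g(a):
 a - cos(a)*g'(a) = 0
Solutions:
 g(a) = C1 + Integral(a/cos(a), a)


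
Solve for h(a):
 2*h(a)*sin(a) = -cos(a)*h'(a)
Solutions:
 h(a) = C1*cos(a)^2


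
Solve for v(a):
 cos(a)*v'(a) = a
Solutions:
 v(a) = C1 + Integral(a/cos(a), a)


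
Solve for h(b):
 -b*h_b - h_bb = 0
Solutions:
 h(b) = C1 + C2*erf(sqrt(2)*b/2)


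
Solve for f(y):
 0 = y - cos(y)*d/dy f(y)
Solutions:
 f(y) = C1 + Integral(y/cos(y), y)


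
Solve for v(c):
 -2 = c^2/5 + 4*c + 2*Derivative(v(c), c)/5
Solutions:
 v(c) = C1 - c^3/6 - 5*c^2 - 5*c


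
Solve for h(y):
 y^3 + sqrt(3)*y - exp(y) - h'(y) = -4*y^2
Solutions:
 h(y) = C1 + y^4/4 + 4*y^3/3 + sqrt(3)*y^2/2 - exp(y)


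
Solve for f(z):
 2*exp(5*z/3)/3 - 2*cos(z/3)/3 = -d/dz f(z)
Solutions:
 f(z) = C1 - 2*exp(5*z/3)/5 + 2*sin(z/3)


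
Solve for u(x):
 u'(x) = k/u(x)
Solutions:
 u(x) = -sqrt(C1 + 2*k*x)
 u(x) = sqrt(C1 + 2*k*x)


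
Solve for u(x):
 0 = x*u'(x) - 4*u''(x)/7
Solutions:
 u(x) = C1 + C2*erfi(sqrt(14)*x/4)


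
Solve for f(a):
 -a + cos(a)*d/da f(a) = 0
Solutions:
 f(a) = C1 + Integral(a/cos(a), a)


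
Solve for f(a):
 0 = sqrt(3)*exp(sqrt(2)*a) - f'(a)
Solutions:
 f(a) = C1 + sqrt(6)*exp(sqrt(2)*a)/2


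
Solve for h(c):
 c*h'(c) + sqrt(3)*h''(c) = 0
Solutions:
 h(c) = C1 + C2*erf(sqrt(2)*3^(3/4)*c/6)


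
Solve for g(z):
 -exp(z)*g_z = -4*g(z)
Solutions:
 g(z) = C1*exp(-4*exp(-z))


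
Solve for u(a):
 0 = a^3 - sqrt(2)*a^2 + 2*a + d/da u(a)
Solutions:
 u(a) = C1 - a^4/4 + sqrt(2)*a^3/3 - a^2


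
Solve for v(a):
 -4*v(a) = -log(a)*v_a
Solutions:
 v(a) = C1*exp(4*li(a))


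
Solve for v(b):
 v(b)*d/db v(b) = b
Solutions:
 v(b) = -sqrt(C1 + b^2)
 v(b) = sqrt(C1 + b^2)


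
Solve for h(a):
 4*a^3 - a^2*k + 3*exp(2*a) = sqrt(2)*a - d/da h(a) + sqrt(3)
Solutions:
 h(a) = C1 - a^4 + a^3*k/3 + sqrt(2)*a^2/2 + sqrt(3)*a - 3*exp(2*a)/2


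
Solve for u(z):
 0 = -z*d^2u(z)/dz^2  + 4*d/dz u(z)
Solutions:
 u(z) = C1 + C2*z^5


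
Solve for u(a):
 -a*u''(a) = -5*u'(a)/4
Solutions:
 u(a) = C1 + C2*a^(9/4)


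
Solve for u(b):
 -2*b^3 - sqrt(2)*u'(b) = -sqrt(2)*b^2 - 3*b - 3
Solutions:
 u(b) = C1 - sqrt(2)*b^4/4 + b^3/3 + 3*sqrt(2)*b^2/4 + 3*sqrt(2)*b/2


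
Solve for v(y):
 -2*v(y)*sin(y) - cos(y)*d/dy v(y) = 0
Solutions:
 v(y) = C1*cos(y)^2


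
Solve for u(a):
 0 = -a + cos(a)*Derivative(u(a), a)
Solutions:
 u(a) = C1 + Integral(a/cos(a), a)


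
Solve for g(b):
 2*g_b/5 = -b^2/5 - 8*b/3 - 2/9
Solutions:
 g(b) = C1 - b^3/6 - 10*b^2/3 - 5*b/9


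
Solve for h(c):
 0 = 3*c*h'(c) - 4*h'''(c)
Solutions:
 h(c) = C1 + Integral(C2*airyai(6^(1/3)*c/2) + C3*airybi(6^(1/3)*c/2), c)


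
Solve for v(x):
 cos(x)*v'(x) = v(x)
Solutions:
 v(x) = C1*sqrt(sin(x) + 1)/sqrt(sin(x) - 1)


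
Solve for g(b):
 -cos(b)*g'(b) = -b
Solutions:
 g(b) = C1 + Integral(b/cos(b), b)


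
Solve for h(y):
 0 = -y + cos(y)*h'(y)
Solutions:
 h(y) = C1 + Integral(y/cos(y), y)


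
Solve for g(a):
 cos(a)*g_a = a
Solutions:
 g(a) = C1 + Integral(a/cos(a), a)


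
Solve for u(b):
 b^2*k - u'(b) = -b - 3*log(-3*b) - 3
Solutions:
 u(b) = C1 + b^3*k/3 + b^2/2 + 3*b*log(-b) + 3*b*log(3)


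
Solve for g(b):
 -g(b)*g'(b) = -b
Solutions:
 g(b) = -sqrt(C1 + b^2)
 g(b) = sqrt(C1 + b^2)


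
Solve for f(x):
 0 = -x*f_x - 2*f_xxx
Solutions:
 f(x) = C1 + Integral(C2*airyai(-2^(2/3)*x/2) + C3*airybi(-2^(2/3)*x/2), x)


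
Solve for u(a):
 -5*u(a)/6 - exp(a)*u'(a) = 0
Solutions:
 u(a) = C1*exp(5*exp(-a)/6)


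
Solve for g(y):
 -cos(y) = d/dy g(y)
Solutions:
 g(y) = C1 - sin(y)


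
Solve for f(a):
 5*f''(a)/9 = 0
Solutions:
 f(a) = C1 + C2*a


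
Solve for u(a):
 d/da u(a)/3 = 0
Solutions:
 u(a) = C1


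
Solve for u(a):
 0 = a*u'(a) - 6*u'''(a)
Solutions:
 u(a) = C1 + Integral(C2*airyai(6^(2/3)*a/6) + C3*airybi(6^(2/3)*a/6), a)


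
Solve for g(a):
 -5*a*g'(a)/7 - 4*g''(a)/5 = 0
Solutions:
 g(a) = C1 + C2*erf(5*sqrt(14)*a/28)


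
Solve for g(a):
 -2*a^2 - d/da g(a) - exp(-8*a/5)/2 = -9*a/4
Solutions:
 g(a) = C1 - 2*a^3/3 + 9*a^2/8 + 5*exp(-8*a/5)/16


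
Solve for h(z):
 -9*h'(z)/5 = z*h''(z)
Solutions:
 h(z) = C1 + C2/z^(4/5)


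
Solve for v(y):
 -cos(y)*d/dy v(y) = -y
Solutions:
 v(y) = C1 + Integral(y/cos(y), y)


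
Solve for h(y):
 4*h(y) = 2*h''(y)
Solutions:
 h(y) = C1*exp(-sqrt(2)*y) + C2*exp(sqrt(2)*y)


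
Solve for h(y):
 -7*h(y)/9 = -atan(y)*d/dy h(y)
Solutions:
 h(y) = C1*exp(7*Integral(1/atan(y), y)/9)


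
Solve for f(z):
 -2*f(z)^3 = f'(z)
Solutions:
 f(z) = -sqrt(2)*sqrt(-1/(C1 - 2*z))/2
 f(z) = sqrt(2)*sqrt(-1/(C1 - 2*z))/2


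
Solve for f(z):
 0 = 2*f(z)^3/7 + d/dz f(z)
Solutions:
 f(z) = -sqrt(14)*sqrt(-1/(C1 - 2*z))/2
 f(z) = sqrt(14)*sqrt(-1/(C1 - 2*z))/2


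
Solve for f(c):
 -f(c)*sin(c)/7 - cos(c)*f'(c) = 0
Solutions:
 f(c) = C1*cos(c)^(1/7)


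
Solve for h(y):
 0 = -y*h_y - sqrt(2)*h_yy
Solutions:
 h(y) = C1 + C2*erf(2^(1/4)*y/2)


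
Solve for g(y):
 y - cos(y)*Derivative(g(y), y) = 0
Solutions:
 g(y) = C1 + Integral(y/cos(y), y)


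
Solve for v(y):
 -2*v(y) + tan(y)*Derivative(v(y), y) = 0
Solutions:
 v(y) = C1*sin(y)^2


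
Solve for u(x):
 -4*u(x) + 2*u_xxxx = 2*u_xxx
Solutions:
 u(x) = C1*exp(x*(-(17 + 3*sqrt(33))^(1/3) + 2/(17 + 3*sqrt(33))^(1/3) + 4)/6)*sin(sqrt(3)*x*(2/(17 + 3*sqrt(33))^(1/3) + (17 + 3*sqrt(33))^(1/3))/6) + C2*exp(x*(-(17 + 3*sqrt(33))^(1/3) + 2/(17 + 3*sqrt(33))^(1/3) + 4)/6)*cos(sqrt(3)*x*(2/(17 + 3*sqrt(33))^(1/3) + (17 + 3*sqrt(33))^(1/3))/6) + C3*exp(-x) + C4*exp(x*(-2/(17 + 3*sqrt(33))^(1/3) + 2 + (17 + 3*sqrt(33))^(1/3))/3)


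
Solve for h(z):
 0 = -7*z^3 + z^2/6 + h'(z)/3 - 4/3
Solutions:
 h(z) = C1 + 21*z^4/4 - z^3/6 + 4*z


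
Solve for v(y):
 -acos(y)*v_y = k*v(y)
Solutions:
 v(y) = C1*exp(-k*Integral(1/acos(y), y))


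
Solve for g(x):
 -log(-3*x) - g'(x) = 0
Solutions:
 g(x) = C1 - x*log(-x) + x*(1 - log(3))


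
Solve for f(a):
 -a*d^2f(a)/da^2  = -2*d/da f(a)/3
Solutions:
 f(a) = C1 + C2*a^(5/3)


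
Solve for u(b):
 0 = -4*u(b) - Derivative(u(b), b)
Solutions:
 u(b) = C1*exp(-4*b)


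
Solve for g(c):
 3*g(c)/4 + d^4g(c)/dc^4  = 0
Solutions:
 g(c) = (C1*sin(3^(1/4)*c/2) + C2*cos(3^(1/4)*c/2))*exp(-3^(1/4)*c/2) + (C3*sin(3^(1/4)*c/2) + C4*cos(3^(1/4)*c/2))*exp(3^(1/4)*c/2)


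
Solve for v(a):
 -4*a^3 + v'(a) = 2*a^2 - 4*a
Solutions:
 v(a) = C1 + a^4 + 2*a^3/3 - 2*a^2


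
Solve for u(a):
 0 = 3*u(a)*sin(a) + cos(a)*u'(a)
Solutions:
 u(a) = C1*cos(a)^3


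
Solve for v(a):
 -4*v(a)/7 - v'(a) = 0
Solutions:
 v(a) = C1*exp(-4*a/7)


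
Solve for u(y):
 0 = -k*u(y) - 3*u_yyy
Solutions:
 u(y) = C1*exp(3^(2/3)*y*(-k)^(1/3)/3) + C2*exp(y*(-k)^(1/3)*(-3^(2/3) + 3*3^(1/6)*I)/6) + C3*exp(-y*(-k)^(1/3)*(3^(2/3) + 3*3^(1/6)*I)/6)


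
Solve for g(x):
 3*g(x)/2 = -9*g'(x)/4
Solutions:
 g(x) = C1*exp(-2*x/3)


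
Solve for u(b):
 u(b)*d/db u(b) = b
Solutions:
 u(b) = -sqrt(C1 + b^2)
 u(b) = sqrt(C1 + b^2)


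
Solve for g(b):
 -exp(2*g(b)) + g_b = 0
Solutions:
 g(b) = log(-sqrt(-1/(C1 + b))) - log(2)/2
 g(b) = log(-1/(C1 + b))/2 - log(2)/2


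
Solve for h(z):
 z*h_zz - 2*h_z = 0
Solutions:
 h(z) = C1 + C2*z^3


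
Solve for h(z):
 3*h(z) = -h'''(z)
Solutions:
 h(z) = C3*exp(-3^(1/3)*z) + (C1*sin(3^(5/6)*z/2) + C2*cos(3^(5/6)*z/2))*exp(3^(1/3)*z/2)


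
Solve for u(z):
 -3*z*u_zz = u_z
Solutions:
 u(z) = C1 + C2*z^(2/3)


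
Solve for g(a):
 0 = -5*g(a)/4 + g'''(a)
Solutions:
 g(a) = C3*exp(10^(1/3)*a/2) + (C1*sin(10^(1/3)*sqrt(3)*a/4) + C2*cos(10^(1/3)*sqrt(3)*a/4))*exp(-10^(1/3)*a/4)


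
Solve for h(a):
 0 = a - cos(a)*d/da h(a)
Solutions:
 h(a) = C1 + Integral(a/cos(a), a)


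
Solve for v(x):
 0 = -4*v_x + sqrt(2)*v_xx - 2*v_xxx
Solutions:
 v(x) = C1 + (C2*sin(sqrt(30)*x/4) + C3*cos(sqrt(30)*x/4))*exp(sqrt(2)*x/4)


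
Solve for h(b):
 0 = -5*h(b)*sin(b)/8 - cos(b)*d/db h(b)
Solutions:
 h(b) = C1*cos(b)^(5/8)


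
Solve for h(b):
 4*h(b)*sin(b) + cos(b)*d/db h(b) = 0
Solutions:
 h(b) = C1*cos(b)^4


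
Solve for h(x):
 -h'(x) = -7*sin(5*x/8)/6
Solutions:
 h(x) = C1 - 28*cos(5*x/8)/15


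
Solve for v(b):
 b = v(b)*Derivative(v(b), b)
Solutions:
 v(b) = -sqrt(C1 + b^2)
 v(b) = sqrt(C1 + b^2)


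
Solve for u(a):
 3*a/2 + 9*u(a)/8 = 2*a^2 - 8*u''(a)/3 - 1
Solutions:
 u(a) = C1*sin(3*sqrt(3)*a/8) + C2*cos(3*sqrt(3)*a/8) + 16*a^2/9 - 4*a/3 - 2264/243


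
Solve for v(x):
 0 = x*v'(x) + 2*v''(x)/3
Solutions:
 v(x) = C1 + C2*erf(sqrt(3)*x/2)


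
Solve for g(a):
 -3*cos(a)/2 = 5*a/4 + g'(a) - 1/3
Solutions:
 g(a) = C1 - 5*a^2/8 + a/3 - 3*sin(a)/2


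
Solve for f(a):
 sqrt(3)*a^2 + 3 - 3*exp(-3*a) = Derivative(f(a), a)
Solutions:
 f(a) = C1 + sqrt(3)*a^3/3 + 3*a + exp(-3*a)


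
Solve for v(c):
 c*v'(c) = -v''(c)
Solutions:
 v(c) = C1 + C2*erf(sqrt(2)*c/2)


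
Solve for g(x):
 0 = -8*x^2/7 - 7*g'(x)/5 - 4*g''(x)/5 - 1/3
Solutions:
 g(x) = C1 + C2*exp(-7*x/4) - 40*x^3/147 + 160*x^2/343 - 5555*x/7203


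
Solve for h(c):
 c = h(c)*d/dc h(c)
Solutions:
 h(c) = -sqrt(C1 + c^2)
 h(c) = sqrt(C1 + c^2)


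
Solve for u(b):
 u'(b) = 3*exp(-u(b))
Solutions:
 u(b) = log(C1 + 3*b)


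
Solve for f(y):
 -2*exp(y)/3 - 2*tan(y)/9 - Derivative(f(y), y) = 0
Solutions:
 f(y) = C1 - 2*exp(y)/3 + 2*log(cos(y))/9


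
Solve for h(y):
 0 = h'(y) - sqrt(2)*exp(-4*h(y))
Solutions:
 h(y) = log(-I*(C1 + 4*sqrt(2)*y)^(1/4))
 h(y) = log(I*(C1 + 4*sqrt(2)*y)^(1/4))
 h(y) = log(-(C1 + 4*sqrt(2)*y)^(1/4))
 h(y) = log(C1 + 4*sqrt(2)*y)/4


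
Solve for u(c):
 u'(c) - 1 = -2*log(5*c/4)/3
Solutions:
 u(c) = C1 - 2*c*log(c)/3 + c*log(2*10^(1/3)/5) + 5*c/3


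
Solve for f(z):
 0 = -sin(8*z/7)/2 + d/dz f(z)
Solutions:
 f(z) = C1 - 7*cos(8*z/7)/16


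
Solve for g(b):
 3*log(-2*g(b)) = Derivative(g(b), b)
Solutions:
 -Integral(1/(log(-_y) + log(2)), (_y, g(b)))/3 = C1 - b


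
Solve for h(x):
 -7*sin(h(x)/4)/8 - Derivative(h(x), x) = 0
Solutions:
 7*x/8 + 2*log(cos(h(x)/4) - 1) - 2*log(cos(h(x)/4) + 1) = C1


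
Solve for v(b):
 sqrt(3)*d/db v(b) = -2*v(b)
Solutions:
 v(b) = C1*exp(-2*sqrt(3)*b/3)


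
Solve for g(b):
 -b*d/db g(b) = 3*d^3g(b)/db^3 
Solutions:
 g(b) = C1 + Integral(C2*airyai(-3^(2/3)*b/3) + C3*airybi(-3^(2/3)*b/3), b)


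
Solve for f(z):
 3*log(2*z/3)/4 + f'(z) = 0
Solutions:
 f(z) = C1 - 3*z*log(z)/4 - 3*z*log(2)/4 + 3*z/4 + 3*z*log(3)/4


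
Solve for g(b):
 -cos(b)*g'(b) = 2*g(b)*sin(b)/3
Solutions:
 g(b) = C1*cos(b)^(2/3)


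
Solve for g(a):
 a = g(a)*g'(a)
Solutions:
 g(a) = -sqrt(C1 + a^2)
 g(a) = sqrt(C1 + a^2)


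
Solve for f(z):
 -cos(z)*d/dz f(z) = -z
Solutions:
 f(z) = C1 + Integral(z/cos(z), z)


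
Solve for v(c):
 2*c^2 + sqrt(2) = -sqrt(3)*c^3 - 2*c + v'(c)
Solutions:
 v(c) = C1 + sqrt(3)*c^4/4 + 2*c^3/3 + c^2 + sqrt(2)*c


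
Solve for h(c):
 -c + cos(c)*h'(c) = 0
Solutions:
 h(c) = C1 + Integral(c/cos(c), c)


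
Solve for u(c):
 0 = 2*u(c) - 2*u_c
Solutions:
 u(c) = C1*exp(c)


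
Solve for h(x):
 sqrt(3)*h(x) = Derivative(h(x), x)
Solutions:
 h(x) = C1*exp(sqrt(3)*x)


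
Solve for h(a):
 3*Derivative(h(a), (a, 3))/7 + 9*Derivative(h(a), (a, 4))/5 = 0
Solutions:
 h(a) = C1 + C2*a + C3*a^2 + C4*exp(-5*a/21)


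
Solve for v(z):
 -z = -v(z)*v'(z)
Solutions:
 v(z) = -sqrt(C1 + z^2)
 v(z) = sqrt(C1 + z^2)


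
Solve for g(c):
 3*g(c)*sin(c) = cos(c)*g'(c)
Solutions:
 g(c) = C1/cos(c)^3


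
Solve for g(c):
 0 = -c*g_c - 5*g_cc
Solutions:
 g(c) = C1 + C2*erf(sqrt(10)*c/10)


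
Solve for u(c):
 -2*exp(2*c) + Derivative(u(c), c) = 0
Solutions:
 u(c) = C1 + exp(2*c)


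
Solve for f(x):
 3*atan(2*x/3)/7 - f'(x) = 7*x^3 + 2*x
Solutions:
 f(x) = C1 - 7*x^4/4 - x^2 + 3*x*atan(2*x/3)/7 - 9*log(4*x^2 + 9)/28


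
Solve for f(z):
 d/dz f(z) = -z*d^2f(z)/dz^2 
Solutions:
 f(z) = C1 + C2*log(z)


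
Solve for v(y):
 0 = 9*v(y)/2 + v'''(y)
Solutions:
 v(y) = C3*exp(-6^(2/3)*y/2) + (C1*sin(3*2^(2/3)*3^(1/6)*y/4) + C2*cos(3*2^(2/3)*3^(1/6)*y/4))*exp(6^(2/3)*y/4)


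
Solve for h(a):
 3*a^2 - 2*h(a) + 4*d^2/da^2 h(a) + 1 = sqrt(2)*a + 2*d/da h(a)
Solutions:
 h(a) = C1*exp(-a/2) + C2*exp(a) + 3*a^2/2 - 3*a - sqrt(2)*a/2 + sqrt(2)/2 + 19/2


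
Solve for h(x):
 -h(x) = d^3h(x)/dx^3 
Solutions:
 h(x) = C3*exp(-x) + (C1*sin(sqrt(3)*x/2) + C2*cos(sqrt(3)*x/2))*exp(x/2)


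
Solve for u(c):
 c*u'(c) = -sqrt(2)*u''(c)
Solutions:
 u(c) = C1 + C2*erf(2^(1/4)*c/2)


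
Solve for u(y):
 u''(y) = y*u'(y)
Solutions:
 u(y) = C1 + C2*erfi(sqrt(2)*y/2)


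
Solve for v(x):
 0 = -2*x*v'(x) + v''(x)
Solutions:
 v(x) = C1 + C2*erfi(x)


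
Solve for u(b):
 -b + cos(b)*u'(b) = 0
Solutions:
 u(b) = C1 + Integral(b/cos(b), b)


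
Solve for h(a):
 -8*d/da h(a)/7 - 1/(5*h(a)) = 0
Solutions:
 h(a) = -sqrt(C1 - 35*a)/10
 h(a) = sqrt(C1 - 35*a)/10


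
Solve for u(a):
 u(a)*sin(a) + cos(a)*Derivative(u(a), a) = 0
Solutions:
 u(a) = C1*cos(a)


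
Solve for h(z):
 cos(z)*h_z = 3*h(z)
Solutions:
 h(z) = C1*(sin(z) + 1)^(3/2)/(sin(z) - 1)^(3/2)


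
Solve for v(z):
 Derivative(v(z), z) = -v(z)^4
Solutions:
 v(z) = (-3^(2/3) - 3*3^(1/6)*I)*(1/(C1 + z))^(1/3)/6
 v(z) = (-3^(2/3) + 3*3^(1/6)*I)*(1/(C1 + z))^(1/3)/6
 v(z) = (1/(C1 + 3*z))^(1/3)


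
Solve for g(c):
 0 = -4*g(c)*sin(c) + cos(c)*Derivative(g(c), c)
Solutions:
 g(c) = C1/cos(c)^4


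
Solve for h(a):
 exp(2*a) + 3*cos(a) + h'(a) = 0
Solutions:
 h(a) = C1 - exp(2*a)/2 - 3*sin(a)


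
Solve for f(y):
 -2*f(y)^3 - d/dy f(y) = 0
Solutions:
 f(y) = -sqrt(2)*sqrt(-1/(C1 - 2*y))/2
 f(y) = sqrt(2)*sqrt(-1/(C1 - 2*y))/2


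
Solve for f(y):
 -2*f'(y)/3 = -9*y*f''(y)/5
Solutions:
 f(y) = C1 + C2*y^(37/27)


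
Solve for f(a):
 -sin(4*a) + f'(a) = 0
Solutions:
 f(a) = C1 - cos(4*a)/4


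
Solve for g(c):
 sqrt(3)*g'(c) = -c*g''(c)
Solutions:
 g(c) = C1 + C2*c^(1 - sqrt(3))


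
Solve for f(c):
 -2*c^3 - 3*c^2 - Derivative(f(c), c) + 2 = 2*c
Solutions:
 f(c) = C1 - c^4/2 - c^3 - c^2 + 2*c


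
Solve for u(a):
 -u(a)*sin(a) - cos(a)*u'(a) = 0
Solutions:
 u(a) = C1*cos(a)


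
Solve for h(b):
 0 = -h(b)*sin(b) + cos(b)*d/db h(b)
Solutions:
 h(b) = C1/cos(b)


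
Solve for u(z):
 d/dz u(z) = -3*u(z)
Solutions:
 u(z) = C1*exp(-3*z)


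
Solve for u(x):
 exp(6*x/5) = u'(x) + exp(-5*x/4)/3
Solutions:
 u(x) = C1 + 5*exp(6*x/5)/6 + 4*exp(-5*x/4)/15


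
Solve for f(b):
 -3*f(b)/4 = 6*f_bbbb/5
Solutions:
 f(b) = (C1*sin(2^(3/4)*5^(1/4)*b/4) + C2*cos(2^(3/4)*5^(1/4)*b/4))*exp(-2^(3/4)*5^(1/4)*b/4) + (C3*sin(2^(3/4)*5^(1/4)*b/4) + C4*cos(2^(3/4)*5^(1/4)*b/4))*exp(2^(3/4)*5^(1/4)*b/4)


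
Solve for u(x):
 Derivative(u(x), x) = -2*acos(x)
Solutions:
 u(x) = C1 - 2*x*acos(x) + 2*sqrt(1 - x^2)


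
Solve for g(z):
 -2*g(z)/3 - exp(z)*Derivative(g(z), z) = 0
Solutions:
 g(z) = C1*exp(2*exp(-z)/3)


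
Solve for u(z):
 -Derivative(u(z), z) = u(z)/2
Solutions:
 u(z) = C1*exp(-z/2)


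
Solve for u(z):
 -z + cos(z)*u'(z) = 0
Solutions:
 u(z) = C1 + Integral(z/cos(z), z)


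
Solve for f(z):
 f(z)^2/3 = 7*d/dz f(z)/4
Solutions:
 f(z) = -21/(C1 + 4*z)


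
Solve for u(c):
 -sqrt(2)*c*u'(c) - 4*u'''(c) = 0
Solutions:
 u(c) = C1 + Integral(C2*airyai(-sqrt(2)*c/2) + C3*airybi(-sqrt(2)*c/2), c)


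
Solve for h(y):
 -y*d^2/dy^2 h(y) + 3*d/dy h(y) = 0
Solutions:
 h(y) = C1 + C2*y^4


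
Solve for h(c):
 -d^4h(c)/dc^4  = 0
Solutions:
 h(c) = C1 + C2*c + C3*c^2 + C4*c^3


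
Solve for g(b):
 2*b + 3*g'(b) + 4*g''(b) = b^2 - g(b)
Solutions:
 g(b) = b^2 - 8*b + (C1*sin(sqrt(7)*b/8) + C2*cos(sqrt(7)*b/8))*exp(-3*b/8) + 16


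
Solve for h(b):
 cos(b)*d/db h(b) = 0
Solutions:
 h(b) = C1


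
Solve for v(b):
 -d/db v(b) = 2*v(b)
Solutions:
 v(b) = C1*exp(-2*b)


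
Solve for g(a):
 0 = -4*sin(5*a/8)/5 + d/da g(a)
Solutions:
 g(a) = C1 - 32*cos(5*a/8)/25


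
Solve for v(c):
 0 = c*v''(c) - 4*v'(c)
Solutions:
 v(c) = C1 + C2*c^5


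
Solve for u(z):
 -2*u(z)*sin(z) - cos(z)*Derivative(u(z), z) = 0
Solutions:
 u(z) = C1*cos(z)^2


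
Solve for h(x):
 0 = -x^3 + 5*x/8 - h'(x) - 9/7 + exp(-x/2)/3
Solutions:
 h(x) = C1 - x^4/4 + 5*x^2/16 - 9*x/7 - 2*exp(-x/2)/3


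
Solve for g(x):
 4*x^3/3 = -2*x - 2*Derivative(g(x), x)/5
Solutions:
 g(x) = C1 - 5*x^4/6 - 5*x^2/2


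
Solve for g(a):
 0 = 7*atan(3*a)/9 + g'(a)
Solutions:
 g(a) = C1 - 7*a*atan(3*a)/9 + 7*log(9*a^2 + 1)/54


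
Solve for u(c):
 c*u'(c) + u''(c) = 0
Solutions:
 u(c) = C1 + C2*erf(sqrt(2)*c/2)


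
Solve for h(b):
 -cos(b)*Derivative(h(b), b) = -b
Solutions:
 h(b) = C1 + Integral(b/cos(b), b)


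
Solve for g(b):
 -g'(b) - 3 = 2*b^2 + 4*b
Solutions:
 g(b) = C1 - 2*b^3/3 - 2*b^2 - 3*b


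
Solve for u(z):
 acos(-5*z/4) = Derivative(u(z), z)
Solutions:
 u(z) = C1 + z*acos(-5*z/4) + sqrt(16 - 25*z^2)/5


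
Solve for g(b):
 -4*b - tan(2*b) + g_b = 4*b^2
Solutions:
 g(b) = C1 + 4*b^3/3 + 2*b^2 - log(cos(2*b))/2


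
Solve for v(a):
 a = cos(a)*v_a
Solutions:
 v(a) = C1 + Integral(a/cos(a), a)


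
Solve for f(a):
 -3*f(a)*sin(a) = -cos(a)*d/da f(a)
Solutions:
 f(a) = C1/cos(a)^3


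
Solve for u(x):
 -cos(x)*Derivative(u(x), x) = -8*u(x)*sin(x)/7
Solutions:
 u(x) = C1/cos(x)^(8/7)


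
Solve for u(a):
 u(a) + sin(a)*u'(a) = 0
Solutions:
 u(a) = C1*sqrt(cos(a) + 1)/sqrt(cos(a) - 1)


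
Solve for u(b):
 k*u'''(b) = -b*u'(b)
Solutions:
 u(b) = C1 + Integral(C2*airyai(b*(-1/k)^(1/3)) + C3*airybi(b*(-1/k)^(1/3)), b)


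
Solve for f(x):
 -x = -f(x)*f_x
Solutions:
 f(x) = -sqrt(C1 + x^2)
 f(x) = sqrt(C1 + x^2)


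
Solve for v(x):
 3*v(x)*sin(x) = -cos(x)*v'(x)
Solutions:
 v(x) = C1*cos(x)^3


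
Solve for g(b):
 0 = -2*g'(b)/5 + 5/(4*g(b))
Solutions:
 g(b) = -sqrt(C1 + 25*b)/2
 g(b) = sqrt(C1 + 25*b)/2


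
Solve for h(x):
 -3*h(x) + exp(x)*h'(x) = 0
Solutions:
 h(x) = C1*exp(-3*exp(-x))


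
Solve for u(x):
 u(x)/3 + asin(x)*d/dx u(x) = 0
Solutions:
 u(x) = C1*exp(-Integral(1/asin(x), x)/3)


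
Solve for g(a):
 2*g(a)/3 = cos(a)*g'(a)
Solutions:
 g(a) = C1*(sin(a) + 1)^(1/3)/(sin(a) - 1)^(1/3)


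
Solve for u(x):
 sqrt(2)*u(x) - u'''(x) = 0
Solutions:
 u(x) = C3*exp(2^(1/6)*x) + (C1*sin(2^(1/6)*sqrt(3)*x/2) + C2*cos(2^(1/6)*sqrt(3)*x/2))*exp(-2^(1/6)*x/2)


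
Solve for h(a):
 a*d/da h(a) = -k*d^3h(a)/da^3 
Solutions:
 h(a) = C1 + Integral(C2*airyai(a*(-1/k)^(1/3)) + C3*airybi(a*(-1/k)^(1/3)), a)


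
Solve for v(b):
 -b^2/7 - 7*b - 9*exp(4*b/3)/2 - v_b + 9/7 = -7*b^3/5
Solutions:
 v(b) = C1 + 7*b^4/20 - b^3/21 - 7*b^2/2 + 9*b/7 - 27*exp(4*b/3)/8


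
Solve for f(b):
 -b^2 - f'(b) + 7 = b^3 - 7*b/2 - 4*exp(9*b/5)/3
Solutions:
 f(b) = C1 - b^4/4 - b^3/3 + 7*b^2/4 + 7*b + 20*exp(9*b/5)/27


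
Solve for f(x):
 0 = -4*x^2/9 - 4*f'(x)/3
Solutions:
 f(x) = C1 - x^3/9


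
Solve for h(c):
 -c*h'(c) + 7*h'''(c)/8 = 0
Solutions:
 h(c) = C1 + Integral(C2*airyai(2*7^(2/3)*c/7) + C3*airybi(2*7^(2/3)*c/7), c)


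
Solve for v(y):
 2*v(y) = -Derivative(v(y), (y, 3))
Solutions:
 v(y) = C3*exp(-2^(1/3)*y) + (C1*sin(2^(1/3)*sqrt(3)*y/2) + C2*cos(2^(1/3)*sqrt(3)*y/2))*exp(2^(1/3)*y/2)


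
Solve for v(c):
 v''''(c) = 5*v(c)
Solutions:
 v(c) = C1*exp(-5^(1/4)*c) + C2*exp(5^(1/4)*c) + C3*sin(5^(1/4)*c) + C4*cos(5^(1/4)*c)


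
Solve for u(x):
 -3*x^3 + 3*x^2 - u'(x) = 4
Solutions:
 u(x) = C1 - 3*x^4/4 + x^3 - 4*x


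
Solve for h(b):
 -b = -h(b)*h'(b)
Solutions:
 h(b) = -sqrt(C1 + b^2)
 h(b) = sqrt(C1 + b^2)


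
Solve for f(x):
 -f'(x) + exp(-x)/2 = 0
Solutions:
 f(x) = C1 - exp(-x)/2


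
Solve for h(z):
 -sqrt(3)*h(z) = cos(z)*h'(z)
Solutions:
 h(z) = C1*(sin(z) - 1)^(sqrt(3)/2)/(sin(z) + 1)^(sqrt(3)/2)


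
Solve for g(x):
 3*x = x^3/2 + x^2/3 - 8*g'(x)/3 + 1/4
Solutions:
 g(x) = C1 + 3*x^4/64 + x^3/24 - 9*x^2/16 + 3*x/32


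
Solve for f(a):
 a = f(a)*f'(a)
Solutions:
 f(a) = -sqrt(C1 + a^2)
 f(a) = sqrt(C1 + a^2)


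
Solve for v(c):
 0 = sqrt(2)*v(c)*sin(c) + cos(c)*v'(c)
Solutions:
 v(c) = C1*cos(c)^(sqrt(2))


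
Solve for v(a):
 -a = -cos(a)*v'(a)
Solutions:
 v(a) = C1 + Integral(a/cos(a), a)


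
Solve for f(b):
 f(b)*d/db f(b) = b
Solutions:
 f(b) = -sqrt(C1 + b^2)
 f(b) = sqrt(C1 + b^2)


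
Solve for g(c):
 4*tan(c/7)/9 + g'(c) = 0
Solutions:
 g(c) = C1 + 28*log(cos(c/7))/9


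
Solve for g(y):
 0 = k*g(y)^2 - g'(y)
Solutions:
 g(y) = -1/(C1 + k*y)


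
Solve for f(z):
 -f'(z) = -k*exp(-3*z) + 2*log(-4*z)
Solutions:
 f(z) = C1 - k*exp(-3*z)/3 - 2*z*log(-z) + 2*z*(1 - 2*log(2))


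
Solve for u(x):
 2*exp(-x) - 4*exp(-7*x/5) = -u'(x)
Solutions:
 u(x) = C1 + 2*exp(-x) - 20*exp(-7*x/5)/7


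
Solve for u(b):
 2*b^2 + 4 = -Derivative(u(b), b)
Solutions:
 u(b) = C1 - 2*b^3/3 - 4*b


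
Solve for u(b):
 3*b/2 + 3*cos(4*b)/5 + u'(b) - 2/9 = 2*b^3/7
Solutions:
 u(b) = C1 + b^4/14 - 3*b^2/4 + 2*b/9 - 3*sin(4*b)/20


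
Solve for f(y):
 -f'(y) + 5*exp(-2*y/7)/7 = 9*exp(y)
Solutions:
 f(y) = C1 - 9*exp(y) - 5*exp(-2*y/7)/2


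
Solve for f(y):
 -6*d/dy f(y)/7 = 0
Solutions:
 f(y) = C1


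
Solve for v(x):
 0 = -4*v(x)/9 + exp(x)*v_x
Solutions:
 v(x) = C1*exp(-4*exp(-x)/9)


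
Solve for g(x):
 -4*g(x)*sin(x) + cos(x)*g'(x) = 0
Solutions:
 g(x) = C1/cos(x)^4


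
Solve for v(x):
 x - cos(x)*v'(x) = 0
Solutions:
 v(x) = C1 + Integral(x/cos(x), x)


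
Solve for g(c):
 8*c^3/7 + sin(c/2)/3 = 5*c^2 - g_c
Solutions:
 g(c) = C1 - 2*c^4/7 + 5*c^3/3 + 2*cos(c/2)/3


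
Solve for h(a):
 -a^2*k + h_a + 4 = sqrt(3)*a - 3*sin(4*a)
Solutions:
 h(a) = C1 + a^3*k/3 + sqrt(3)*a^2/2 - 4*a + 3*cos(4*a)/4


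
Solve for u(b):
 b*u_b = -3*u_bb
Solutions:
 u(b) = C1 + C2*erf(sqrt(6)*b/6)


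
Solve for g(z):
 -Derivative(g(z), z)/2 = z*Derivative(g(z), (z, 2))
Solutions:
 g(z) = C1 + C2*sqrt(z)


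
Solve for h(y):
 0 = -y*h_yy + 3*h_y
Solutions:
 h(y) = C1 + C2*y^4


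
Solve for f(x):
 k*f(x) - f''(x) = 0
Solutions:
 f(x) = C1*exp(-sqrt(k)*x) + C2*exp(sqrt(k)*x)


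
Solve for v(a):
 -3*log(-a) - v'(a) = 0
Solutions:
 v(a) = C1 - 3*a*log(-a) + 3*a


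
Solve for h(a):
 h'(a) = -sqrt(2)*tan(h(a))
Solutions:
 h(a) = pi - asin(C1*exp(-sqrt(2)*a))
 h(a) = asin(C1*exp(-sqrt(2)*a))


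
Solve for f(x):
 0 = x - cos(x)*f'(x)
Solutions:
 f(x) = C1 + Integral(x/cos(x), x)


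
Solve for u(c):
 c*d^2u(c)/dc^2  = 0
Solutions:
 u(c) = C1 + C2*c


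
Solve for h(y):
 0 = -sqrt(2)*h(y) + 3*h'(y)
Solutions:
 h(y) = C1*exp(sqrt(2)*y/3)


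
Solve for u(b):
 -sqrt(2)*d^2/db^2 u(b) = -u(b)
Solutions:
 u(b) = C1*exp(-2^(3/4)*b/2) + C2*exp(2^(3/4)*b/2)


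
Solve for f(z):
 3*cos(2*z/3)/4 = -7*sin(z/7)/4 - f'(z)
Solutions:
 f(z) = C1 - 9*sin(2*z/3)/8 + 49*cos(z/7)/4


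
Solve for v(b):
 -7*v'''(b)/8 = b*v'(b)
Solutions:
 v(b) = C1 + Integral(C2*airyai(-2*7^(2/3)*b/7) + C3*airybi(-2*7^(2/3)*b/7), b)


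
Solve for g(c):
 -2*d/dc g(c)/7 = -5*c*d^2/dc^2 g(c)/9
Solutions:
 g(c) = C1 + C2*c^(53/35)


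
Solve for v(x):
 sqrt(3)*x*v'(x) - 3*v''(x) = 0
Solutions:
 v(x) = C1 + C2*erfi(sqrt(2)*3^(3/4)*x/6)


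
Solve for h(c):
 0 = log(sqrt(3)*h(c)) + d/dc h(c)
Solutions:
 2*Integral(1/(2*log(_y) + log(3)), (_y, h(c))) = C1 - c


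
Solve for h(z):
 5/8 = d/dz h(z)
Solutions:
 h(z) = C1 + 5*z/8


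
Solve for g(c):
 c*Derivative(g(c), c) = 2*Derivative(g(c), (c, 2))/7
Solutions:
 g(c) = C1 + C2*erfi(sqrt(7)*c/2)


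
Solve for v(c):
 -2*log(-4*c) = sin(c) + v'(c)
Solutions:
 v(c) = C1 - 2*c*log(-c) - 4*c*log(2) + 2*c + cos(c)


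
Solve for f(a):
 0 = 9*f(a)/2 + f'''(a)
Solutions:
 f(a) = C3*exp(-6^(2/3)*a/2) + (C1*sin(3*2^(2/3)*3^(1/6)*a/4) + C2*cos(3*2^(2/3)*3^(1/6)*a/4))*exp(6^(2/3)*a/4)


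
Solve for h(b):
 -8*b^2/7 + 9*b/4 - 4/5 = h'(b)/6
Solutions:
 h(b) = C1 - 16*b^3/7 + 27*b^2/4 - 24*b/5


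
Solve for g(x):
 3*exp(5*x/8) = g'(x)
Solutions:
 g(x) = C1 + 24*exp(5*x/8)/5


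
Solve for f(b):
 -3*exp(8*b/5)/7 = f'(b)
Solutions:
 f(b) = C1 - 15*exp(8*b/5)/56


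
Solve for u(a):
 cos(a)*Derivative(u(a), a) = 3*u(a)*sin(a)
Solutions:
 u(a) = C1/cos(a)^3


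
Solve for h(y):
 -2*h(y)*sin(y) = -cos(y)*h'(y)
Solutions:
 h(y) = C1/cos(y)^2


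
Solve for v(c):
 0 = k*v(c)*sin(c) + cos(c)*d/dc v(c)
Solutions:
 v(c) = C1*exp(k*log(cos(c)))


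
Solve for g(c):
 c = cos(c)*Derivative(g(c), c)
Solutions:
 g(c) = C1 + Integral(c/cos(c), c)


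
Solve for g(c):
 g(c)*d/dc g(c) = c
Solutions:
 g(c) = -sqrt(C1 + c^2)
 g(c) = sqrt(C1 + c^2)


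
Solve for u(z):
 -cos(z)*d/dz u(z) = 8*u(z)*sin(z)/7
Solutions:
 u(z) = C1*cos(z)^(8/7)


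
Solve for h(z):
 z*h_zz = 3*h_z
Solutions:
 h(z) = C1 + C2*z^4


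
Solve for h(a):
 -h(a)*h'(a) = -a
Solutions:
 h(a) = -sqrt(C1 + a^2)
 h(a) = sqrt(C1 + a^2)


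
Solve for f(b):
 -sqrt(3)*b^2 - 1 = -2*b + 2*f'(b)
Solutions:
 f(b) = C1 - sqrt(3)*b^3/6 + b^2/2 - b/2


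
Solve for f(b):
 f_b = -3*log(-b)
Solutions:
 f(b) = C1 - 3*b*log(-b) + 3*b


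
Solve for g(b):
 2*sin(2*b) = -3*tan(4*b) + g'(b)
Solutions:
 g(b) = C1 - 3*log(cos(4*b))/4 - cos(2*b)


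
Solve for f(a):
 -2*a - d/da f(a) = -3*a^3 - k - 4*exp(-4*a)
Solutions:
 f(a) = C1 + 3*a^4/4 - a^2 + a*k - exp(-4*a)


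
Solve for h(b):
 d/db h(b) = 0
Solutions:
 h(b) = C1


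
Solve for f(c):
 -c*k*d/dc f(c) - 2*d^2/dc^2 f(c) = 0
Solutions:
 f(c) = Piecewise((-sqrt(pi)*C1*erf(c*sqrt(k)/2)/sqrt(k) - C2, (k > 0) | (k < 0)), (-C1*c - C2, True))


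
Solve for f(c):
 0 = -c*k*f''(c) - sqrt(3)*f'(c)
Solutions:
 f(c) = C1 + c^(((re(k) - sqrt(3))*re(k) + im(k)^2)/(re(k)^2 + im(k)^2))*(C2*sin(sqrt(3)*log(c)*Abs(im(k))/(re(k)^2 + im(k)^2)) + C3*cos(sqrt(3)*log(c)*im(k)/(re(k)^2 + im(k)^2)))


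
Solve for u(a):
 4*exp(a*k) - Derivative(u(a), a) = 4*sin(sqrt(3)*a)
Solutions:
 u(a) = C1 + 4*sqrt(3)*cos(sqrt(3)*a)/3 + 4*exp(a*k)/k


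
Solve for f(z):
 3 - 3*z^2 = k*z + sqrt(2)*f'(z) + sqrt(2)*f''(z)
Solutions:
 f(z) = C1 + C2*exp(-z) - sqrt(2)*k*z^2/4 + sqrt(2)*k*z/2 - sqrt(2)*z^3/2 + 3*sqrt(2)*z^2/2 - 3*sqrt(2)*z/2


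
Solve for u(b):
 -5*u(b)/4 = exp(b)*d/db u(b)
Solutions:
 u(b) = C1*exp(5*exp(-b)/4)


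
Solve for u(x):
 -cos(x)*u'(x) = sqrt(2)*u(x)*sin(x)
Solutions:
 u(x) = C1*cos(x)^(sqrt(2))


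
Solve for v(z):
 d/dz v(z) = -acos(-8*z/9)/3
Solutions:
 v(z) = C1 - z*acos(-8*z/9)/3 - sqrt(81 - 64*z^2)/24


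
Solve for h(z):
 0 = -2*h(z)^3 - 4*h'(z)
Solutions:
 h(z) = -sqrt(-1/(C1 - z))
 h(z) = sqrt(-1/(C1 - z))


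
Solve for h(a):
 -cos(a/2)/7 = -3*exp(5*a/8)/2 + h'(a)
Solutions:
 h(a) = C1 + 12*exp(5*a/8)/5 - 2*sin(a/2)/7


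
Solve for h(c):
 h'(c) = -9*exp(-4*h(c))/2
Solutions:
 h(c) = log(-I*(C1 - 18*c)^(1/4))
 h(c) = log(I*(C1 - 18*c)^(1/4))
 h(c) = log(-(C1 - 18*c)^(1/4))
 h(c) = log(C1 - 18*c)/4


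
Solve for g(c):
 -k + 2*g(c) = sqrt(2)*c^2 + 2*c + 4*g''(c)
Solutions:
 g(c) = C1*exp(-sqrt(2)*c/2) + C2*exp(sqrt(2)*c/2) + sqrt(2)*c^2/2 + c + k/2 + 2*sqrt(2)


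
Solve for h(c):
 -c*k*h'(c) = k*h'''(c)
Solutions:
 h(c) = C1 + Integral(C2*airyai(-c) + C3*airybi(-c), c)


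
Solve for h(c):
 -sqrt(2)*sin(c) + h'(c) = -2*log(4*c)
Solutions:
 h(c) = C1 - 2*c*log(c) - 4*c*log(2) + 2*c - sqrt(2)*cos(c)


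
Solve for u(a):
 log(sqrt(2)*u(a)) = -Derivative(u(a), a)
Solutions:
 2*Integral(1/(2*log(_y) + log(2)), (_y, u(a))) = C1 - a


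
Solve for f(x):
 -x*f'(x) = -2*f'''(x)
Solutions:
 f(x) = C1 + Integral(C2*airyai(2^(2/3)*x/2) + C3*airybi(2^(2/3)*x/2), x)


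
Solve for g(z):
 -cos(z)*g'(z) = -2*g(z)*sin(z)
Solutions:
 g(z) = C1/cos(z)^2


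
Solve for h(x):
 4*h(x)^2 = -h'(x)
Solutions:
 h(x) = 1/(C1 + 4*x)


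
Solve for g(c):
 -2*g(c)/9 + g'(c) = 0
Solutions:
 g(c) = C1*exp(2*c/9)


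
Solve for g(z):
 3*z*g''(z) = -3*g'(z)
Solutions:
 g(z) = C1 + C2*log(z)


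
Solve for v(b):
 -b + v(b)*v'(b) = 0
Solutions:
 v(b) = -sqrt(C1 + b^2)
 v(b) = sqrt(C1 + b^2)


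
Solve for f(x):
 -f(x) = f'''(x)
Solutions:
 f(x) = C3*exp(-x) + (C1*sin(sqrt(3)*x/2) + C2*cos(sqrt(3)*x/2))*exp(x/2)


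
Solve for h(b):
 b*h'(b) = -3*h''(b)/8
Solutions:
 h(b) = C1 + C2*erf(2*sqrt(3)*b/3)


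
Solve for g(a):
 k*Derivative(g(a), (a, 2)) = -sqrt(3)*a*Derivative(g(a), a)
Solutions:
 g(a) = C1 + C2*sqrt(k)*erf(sqrt(2)*3^(1/4)*a*sqrt(1/k)/2)


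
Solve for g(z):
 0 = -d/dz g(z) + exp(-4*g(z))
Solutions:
 g(z) = log(-I*(C1 + 4*z)^(1/4))
 g(z) = log(I*(C1 + 4*z)^(1/4))
 g(z) = log(-(C1 + 4*z)^(1/4))
 g(z) = log(C1 + 4*z)/4


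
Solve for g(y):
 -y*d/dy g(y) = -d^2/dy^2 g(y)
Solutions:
 g(y) = C1 + C2*erfi(sqrt(2)*y/2)


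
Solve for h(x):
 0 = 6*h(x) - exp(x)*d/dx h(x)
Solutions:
 h(x) = C1*exp(-6*exp(-x))


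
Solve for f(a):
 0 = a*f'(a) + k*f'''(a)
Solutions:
 f(a) = C1 + Integral(C2*airyai(a*(-1/k)^(1/3)) + C3*airybi(a*(-1/k)^(1/3)), a)


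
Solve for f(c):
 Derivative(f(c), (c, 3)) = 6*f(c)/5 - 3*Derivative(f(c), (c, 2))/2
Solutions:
 f(c) = C1*exp(-c*(5*5^(1/3)/(4*sqrt(21) + 19)^(1/3) + 5^(2/3)*(4*sqrt(21) + 19)^(1/3) + 10)/20)*sin(sqrt(3)*5^(1/3)*c*(-5^(1/3)*(4*sqrt(21) + 19)^(1/3) + 5/(4*sqrt(21) + 19)^(1/3))/20) + C2*exp(-c*(5*5^(1/3)/(4*sqrt(21) + 19)^(1/3) + 5^(2/3)*(4*sqrt(21) + 19)^(1/3) + 10)/20)*cos(sqrt(3)*5^(1/3)*c*(-5^(1/3)*(4*sqrt(21) + 19)^(1/3) + 5/(4*sqrt(21) + 19)^(1/3))/20) + C3*exp(c*(-5 + 5*5^(1/3)/(4*sqrt(21) + 19)^(1/3) + 5^(2/3)*(4*sqrt(21) + 19)^(1/3))/10)


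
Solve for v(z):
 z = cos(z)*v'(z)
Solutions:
 v(z) = C1 + Integral(z/cos(z), z)


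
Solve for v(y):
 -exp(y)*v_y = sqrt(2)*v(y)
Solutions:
 v(y) = C1*exp(sqrt(2)*exp(-y))


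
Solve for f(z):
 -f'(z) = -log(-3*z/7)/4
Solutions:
 f(z) = C1 + z*log(-z)/4 + z*(-log(7) - 1 + log(3))/4


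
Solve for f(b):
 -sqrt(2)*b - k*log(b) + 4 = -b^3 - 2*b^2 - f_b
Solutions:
 f(b) = C1 - b^4/4 - 2*b^3/3 + sqrt(2)*b^2/2 + b*k*log(b) - b*k - 4*b


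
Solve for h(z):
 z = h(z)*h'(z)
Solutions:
 h(z) = -sqrt(C1 + z^2)
 h(z) = sqrt(C1 + z^2)


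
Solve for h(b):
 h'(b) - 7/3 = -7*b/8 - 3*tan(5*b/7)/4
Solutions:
 h(b) = C1 - 7*b^2/16 + 7*b/3 + 21*log(cos(5*b/7))/20


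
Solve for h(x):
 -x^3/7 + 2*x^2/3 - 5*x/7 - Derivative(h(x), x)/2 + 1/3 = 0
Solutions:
 h(x) = C1 - x^4/14 + 4*x^3/9 - 5*x^2/7 + 2*x/3


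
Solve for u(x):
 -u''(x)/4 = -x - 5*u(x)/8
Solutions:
 u(x) = C1*exp(-sqrt(10)*x/2) + C2*exp(sqrt(10)*x/2) - 8*x/5


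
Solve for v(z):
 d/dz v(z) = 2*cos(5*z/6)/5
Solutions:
 v(z) = C1 + 12*sin(5*z/6)/25


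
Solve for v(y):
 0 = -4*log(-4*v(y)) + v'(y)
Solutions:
 -Integral(1/(log(-_y) + 2*log(2)), (_y, v(y)))/4 = C1 - y


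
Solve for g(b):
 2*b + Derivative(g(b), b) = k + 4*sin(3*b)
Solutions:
 g(b) = C1 - b^2 + b*k - 4*cos(3*b)/3


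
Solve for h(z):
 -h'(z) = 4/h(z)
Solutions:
 h(z) = -sqrt(C1 - 8*z)
 h(z) = sqrt(C1 - 8*z)


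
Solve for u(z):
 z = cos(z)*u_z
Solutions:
 u(z) = C1 + Integral(z/cos(z), z)


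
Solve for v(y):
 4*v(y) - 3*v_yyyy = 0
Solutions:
 v(y) = C1*exp(-sqrt(2)*3^(3/4)*y/3) + C2*exp(sqrt(2)*3^(3/4)*y/3) + C3*sin(sqrt(2)*3^(3/4)*y/3) + C4*cos(sqrt(2)*3^(3/4)*y/3)


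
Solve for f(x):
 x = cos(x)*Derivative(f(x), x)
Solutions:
 f(x) = C1 + Integral(x/cos(x), x)


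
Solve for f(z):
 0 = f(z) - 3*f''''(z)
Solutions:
 f(z) = C1*exp(-3^(3/4)*z/3) + C2*exp(3^(3/4)*z/3) + C3*sin(3^(3/4)*z/3) + C4*cos(3^(3/4)*z/3)


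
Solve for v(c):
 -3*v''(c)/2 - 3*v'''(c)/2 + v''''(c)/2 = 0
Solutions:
 v(c) = C1 + C2*c + C3*exp(c*(3 - sqrt(21))/2) + C4*exp(c*(3 + sqrt(21))/2)


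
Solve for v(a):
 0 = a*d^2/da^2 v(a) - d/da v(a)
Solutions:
 v(a) = C1 + C2*a^2


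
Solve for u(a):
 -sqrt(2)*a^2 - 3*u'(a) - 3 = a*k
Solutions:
 u(a) = C1 - sqrt(2)*a^3/9 - a^2*k/6 - a


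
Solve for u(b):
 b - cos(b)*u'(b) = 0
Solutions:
 u(b) = C1 + Integral(b/cos(b), b)


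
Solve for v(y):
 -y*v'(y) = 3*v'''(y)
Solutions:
 v(y) = C1 + Integral(C2*airyai(-3^(2/3)*y/3) + C3*airybi(-3^(2/3)*y/3), y)


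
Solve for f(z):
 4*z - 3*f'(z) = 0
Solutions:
 f(z) = C1 + 2*z^2/3


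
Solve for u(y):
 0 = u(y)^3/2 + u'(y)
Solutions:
 u(y) = -sqrt(-1/(C1 - y))
 u(y) = sqrt(-1/(C1 - y))


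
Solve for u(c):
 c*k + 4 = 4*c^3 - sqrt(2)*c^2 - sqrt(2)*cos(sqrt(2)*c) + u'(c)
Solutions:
 u(c) = C1 - c^4 + sqrt(2)*c^3/3 + c^2*k/2 + 4*c + sin(sqrt(2)*c)


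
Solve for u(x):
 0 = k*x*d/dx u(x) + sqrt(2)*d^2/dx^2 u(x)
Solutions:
 u(x) = Piecewise((-2^(3/4)*sqrt(pi)*C1*erf(2^(1/4)*sqrt(k)*x/2)/(2*sqrt(k)) - C2, (k > 0) | (k < 0)), (-C1*x - C2, True))


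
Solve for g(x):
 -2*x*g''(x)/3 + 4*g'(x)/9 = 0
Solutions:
 g(x) = C1 + C2*x^(5/3)


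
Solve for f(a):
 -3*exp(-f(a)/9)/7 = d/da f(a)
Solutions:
 f(a) = 9*log(C1 - a/21)


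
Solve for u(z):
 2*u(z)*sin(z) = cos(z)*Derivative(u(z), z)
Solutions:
 u(z) = C1/cos(z)^2


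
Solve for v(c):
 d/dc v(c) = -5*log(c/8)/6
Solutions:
 v(c) = C1 - 5*c*log(c)/6 + 5*c/6 + 5*c*log(2)/2


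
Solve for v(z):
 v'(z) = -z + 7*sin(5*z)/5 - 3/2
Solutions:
 v(z) = C1 - z^2/2 - 3*z/2 - 7*cos(5*z)/25


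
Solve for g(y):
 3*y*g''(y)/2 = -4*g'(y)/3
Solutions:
 g(y) = C1 + C2*y^(1/9)


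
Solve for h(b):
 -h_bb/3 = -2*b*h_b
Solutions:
 h(b) = C1 + C2*erfi(sqrt(3)*b)


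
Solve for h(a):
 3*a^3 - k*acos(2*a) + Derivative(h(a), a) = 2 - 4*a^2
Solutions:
 h(a) = C1 - 3*a^4/4 - 4*a^3/3 + 2*a + k*(a*acos(2*a) - sqrt(1 - 4*a^2)/2)


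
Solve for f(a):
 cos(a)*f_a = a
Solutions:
 f(a) = C1 + Integral(a/cos(a), a)


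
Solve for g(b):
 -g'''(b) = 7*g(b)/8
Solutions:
 g(b) = C3*exp(-7^(1/3)*b/2) + (C1*sin(sqrt(3)*7^(1/3)*b/4) + C2*cos(sqrt(3)*7^(1/3)*b/4))*exp(7^(1/3)*b/4)


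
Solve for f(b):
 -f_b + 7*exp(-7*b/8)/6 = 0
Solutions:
 f(b) = C1 - 4*exp(-7*b/8)/3


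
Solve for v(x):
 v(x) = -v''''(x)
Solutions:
 v(x) = (C1*sin(sqrt(2)*x/2) + C2*cos(sqrt(2)*x/2))*exp(-sqrt(2)*x/2) + (C3*sin(sqrt(2)*x/2) + C4*cos(sqrt(2)*x/2))*exp(sqrt(2)*x/2)


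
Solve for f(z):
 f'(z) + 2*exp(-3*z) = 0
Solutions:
 f(z) = C1 + 2*exp(-3*z)/3


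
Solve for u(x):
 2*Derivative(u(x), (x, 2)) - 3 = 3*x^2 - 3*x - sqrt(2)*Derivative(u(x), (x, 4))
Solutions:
 u(x) = C1 + C2*x + C3*sin(2^(1/4)*x) + C4*cos(2^(1/4)*x) + x^4/8 - x^3/4 + 3*x^2*(1 - sqrt(2))/4


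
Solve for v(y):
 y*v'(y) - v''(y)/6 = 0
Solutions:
 v(y) = C1 + C2*erfi(sqrt(3)*y)


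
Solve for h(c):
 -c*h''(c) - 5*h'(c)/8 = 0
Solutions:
 h(c) = C1 + C2*c^(3/8)


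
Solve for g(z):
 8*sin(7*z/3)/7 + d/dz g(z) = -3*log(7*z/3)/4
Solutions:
 g(z) = C1 - 3*z*log(z)/4 - 3*z*log(7)/4 + 3*z/4 + 3*z*log(3)/4 + 24*cos(7*z/3)/49
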